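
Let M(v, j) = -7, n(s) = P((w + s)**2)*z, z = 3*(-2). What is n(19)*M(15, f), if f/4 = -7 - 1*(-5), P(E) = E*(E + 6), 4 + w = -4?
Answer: 645414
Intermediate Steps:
w = -8 (w = -4 - 4 = -8)
P(E) = E*(6 + E)
z = -6
f = -8 (f = 4*(-7 - 1*(-5)) = 4*(-7 + 5) = 4*(-2) = -8)
n(s) = -6*(-8 + s)**2*(6 + (-8 + s)**2) (n(s) = ((-8 + s)**2*(6 + (-8 + s)**2))*(-6) = -6*(-8 + s)**2*(6 + (-8 + s)**2))
n(19)*M(15, f) = (6*(-8 + 19)**2*(-6 - (-8 + 19)**2))*(-7) = (6*11**2*(-6 - 1*11**2))*(-7) = (6*121*(-6 - 1*121))*(-7) = (6*121*(-6 - 121))*(-7) = (6*121*(-127))*(-7) = -92202*(-7) = 645414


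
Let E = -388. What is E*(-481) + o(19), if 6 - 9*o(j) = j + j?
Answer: 1679620/9 ≈ 1.8662e+5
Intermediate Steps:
o(j) = 2/3 - 2*j/9 (o(j) = 2/3 - (j + j)/9 = 2/3 - 2*j/9)
E*(-481) + o(19) = -388*(-481) + (2/3 - 2/9*19) = 186628 + (2/3 - 38/9) = 186628 - 32/9 = 1679620/9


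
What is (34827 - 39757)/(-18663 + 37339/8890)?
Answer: 43827700/165876731 ≈ 0.26422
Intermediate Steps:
(34827 - 39757)/(-18663 + 37339/8890) = -4930/(-18663 + 37339*(1/8890)) = -4930/(-18663 + 37339/8890) = -4930/(-165876731/8890) = -4930*(-8890/165876731) = 43827700/165876731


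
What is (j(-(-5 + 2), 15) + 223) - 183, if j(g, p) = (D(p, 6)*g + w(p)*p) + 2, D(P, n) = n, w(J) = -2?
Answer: 30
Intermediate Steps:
j(g, p) = 2 - 2*p + 6*g (j(g, p) = (6*g - 2*p) + 2 = (-2*p + 6*g) + 2 = 2 - 2*p + 6*g)
(j(-(-5 + 2), 15) + 223) - 183 = ((2 - 2*15 + 6*(-(-5 + 2))) + 223) - 183 = ((2 - 30 + 6*(-1*(-3))) + 223) - 183 = ((2 - 30 + 6*3) + 223) - 183 = ((2 - 30 + 18) + 223) - 183 = (-10 + 223) - 183 = 213 - 183 = 30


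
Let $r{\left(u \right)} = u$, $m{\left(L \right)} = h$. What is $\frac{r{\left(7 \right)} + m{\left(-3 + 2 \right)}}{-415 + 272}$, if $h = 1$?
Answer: $- \frac{8}{143} \approx -0.055944$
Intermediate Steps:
$m{\left(L \right)} = 1$
$\frac{r{\left(7 \right)} + m{\left(-3 + 2 \right)}}{-415 + 272} = \frac{7 + 1}{-415 + 272} = \frac{8}{-143} = 8 \left(- \frac{1}{143}\right) = - \frac{8}{143}$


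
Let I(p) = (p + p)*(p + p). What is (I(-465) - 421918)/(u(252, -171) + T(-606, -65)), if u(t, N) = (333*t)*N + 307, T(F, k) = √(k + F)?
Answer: -3178247229539/102951621375456 - 221491*I*√671/102951621375456 ≈ -0.030871 - 5.5729e-8*I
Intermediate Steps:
T(F, k) = √(F + k)
u(t, N) = 307 + 333*N*t (u(t, N) = 333*N*t + 307 = 307 + 333*N*t)
I(p) = 4*p² (I(p) = (2*p)*(2*p) = 4*p²)
(I(-465) - 421918)/(u(252, -171) + T(-606, -65)) = (4*(-465)² - 421918)/((307 + 333*(-171)*252) + √(-606 - 65)) = (4*216225 - 421918)/((307 - 14349636) + √(-671)) = (864900 - 421918)/(-14349329 + I*√671) = 442982/(-14349329 + I*√671)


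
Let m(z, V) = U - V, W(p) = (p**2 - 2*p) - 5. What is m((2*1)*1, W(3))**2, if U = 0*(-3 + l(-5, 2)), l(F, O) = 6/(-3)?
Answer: 4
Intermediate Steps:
W(p) = -5 + p**2 - 2*p
l(F, O) = -2 (l(F, O) = 6*(-1/3) = -2)
U = 0 (U = 0*(-3 - 2) = 0*(-5) = 0)
m(z, V) = -V (m(z, V) = 0 - V = -V)
m((2*1)*1, W(3))**2 = (-(-5 + 3**2 - 2*3))**2 = (-(-5 + 9 - 6))**2 = (-1*(-2))**2 = 2**2 = 4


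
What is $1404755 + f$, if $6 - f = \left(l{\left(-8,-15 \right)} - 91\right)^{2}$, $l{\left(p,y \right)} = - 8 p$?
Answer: $1404032$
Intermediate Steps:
$f = -723$ ($f = 6 - \left(\left(-8\right) \left(-8\right) - 91\right)^{2} = 6 - \left(64 - 91\right)^{2} = 6 - \left(-27\right)^{2} = 6 - 729 = -723$)
$1404755 + f = 1404755 - 723 = 1404032$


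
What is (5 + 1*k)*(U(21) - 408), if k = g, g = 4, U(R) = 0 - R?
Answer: -3861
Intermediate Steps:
U(R) = -R
k = 4
(5 + 1*k)*(U(21) - 408) = (5 + 1*4)*(-1*21 - 408) = (5 + 4)*(-21 - 408) = 9*(-429) = -3861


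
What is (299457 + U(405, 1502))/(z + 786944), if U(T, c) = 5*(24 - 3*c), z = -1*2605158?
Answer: -277047/1818214 ≈ -0.15237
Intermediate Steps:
z = -2605158
U(T, c) = 120 - 15*c
(299457 + U(405, 1502))/(z + 786944) = (299457 + (120 - 15*1502))/(-2605158 + 786944) = (299457 + (120 - 22530))/(-1818214) = (299457 - 22410)*(-1/1818214) = 277047*(-1/1818214) = -277047/1818214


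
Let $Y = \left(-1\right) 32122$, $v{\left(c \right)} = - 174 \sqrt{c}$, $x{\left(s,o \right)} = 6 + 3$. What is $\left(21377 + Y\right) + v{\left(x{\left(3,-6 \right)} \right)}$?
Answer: $-11267$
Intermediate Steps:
$x{\left(s,o \right)} = 9$
$Y = -32122$
$\left(21377 + Y\right) + v{\left(x{\left(3,-6 \right)} \right)} = \left(21377 - 32122\right) - 174 \sqrt{9} = -10745 - 522 = -11267$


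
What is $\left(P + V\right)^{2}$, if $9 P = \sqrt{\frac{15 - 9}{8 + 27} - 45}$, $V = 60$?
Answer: $\frac{\left(18900 + i \sqrt{54915}\right)^{2}}{99225} \approx 3599.4 + 89.272 i$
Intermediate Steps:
$P = \frac{i \sqrt{54915}}{315}$ ($P = \frac{\sqrt{\frac{15 - 9}{8 + 27} - 45}}{9} = \frac{\sqrt{\frac{6}{35} - 45}}{9} = \frac{\sqrt{- \frac{1569}{35}}}{9} = \frac{\frac{1}{35} i \sqrt{54915}}{9} = \frac{i \sqrt{54915}}{315} \approx 0.74393 i$)
$\left(P + V\right)^{2} = \left(\frac{i \sqrt{54915}}{315} + 60\right)^{2} = \left(60 + \frac{i \sqrt{54915}}{315}\right)^{2}$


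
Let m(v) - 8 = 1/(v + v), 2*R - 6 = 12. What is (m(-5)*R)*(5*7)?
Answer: 4977/2 ≈ 2488.5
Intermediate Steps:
R = 9 (R = 3 + (1/2)*12 = 3 + 6 = 9)
m(v) = 8 + 1/(2*v) (m(v) = 8 + 1/(v + v) = 8 + 1/(2*v))
(m(-5)*R)*(5*7) = ((8 + (1/2)/(-5))*9)*(5*7) = ((8 + (1/2)*(-1/5))*9)*35 = ((8 - 1/10)*9)*35 = ((79/10)*9)*35 = (711/10)*35 = 4977/2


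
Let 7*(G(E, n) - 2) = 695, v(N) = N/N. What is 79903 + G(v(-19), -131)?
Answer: 560030/7 ≈ 80004.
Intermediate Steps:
v(N) = 1
G(E, n) = 709/7 (G(E, n) = 2 + (1/7)*695 = 2 + 695/7 = 709/7)
79903 + G(v(-19), -131) = 79903 + 709/7 = 560030/7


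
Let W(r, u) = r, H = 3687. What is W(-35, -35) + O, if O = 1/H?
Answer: -129044/3687 ≈ -35.000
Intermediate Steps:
O = 1/3687 ≈ 0.00027122
W(-35, -35) + O = -35 + 1/3687 = -129044/3687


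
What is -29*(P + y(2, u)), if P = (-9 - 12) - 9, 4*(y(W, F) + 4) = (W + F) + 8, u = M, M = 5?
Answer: 3509/4 ≈ 877.25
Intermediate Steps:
u = 5
y(W, F) = -2 + F/4 + W/4 (y(W, F) = -4 + ((W + F) + 8)/4 = -4 + ((F + W) + 8)/4 = -4 + (8 + F + W)/4 = -4 + (2 + F/4 + W/4) = -2 + F/4 + W/4)
P = -30 (P = -21 - 9 = -30)
-29*(P + y(2, u)) = -29*(-30 + (-2 + (1/4)*5 + (1/4)*2)) = -29*(-30 + (-2 + 5/4 + 1/2)) = -29*(-30 - 1/4) = -29*(-121/4) = 3509/4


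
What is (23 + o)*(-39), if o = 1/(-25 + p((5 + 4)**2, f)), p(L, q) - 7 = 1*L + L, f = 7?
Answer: -43069/48 ≈ -897.27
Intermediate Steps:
p(L, q) = 7 + 2*L (p(L, q) = 7 + (1*L + L) = 7 + (L + L) = 7 + 2*L)
o = 1/144 (o = 1/(-25 + (7 + 2*(5 + 4)**2)) = 1/(-25 + (7 + 2*9**2)) = 1/(-25 + (7 + 2*81)) = 1/(-25 + (7 + 162)) = 1/(-25 + 169) = 1/144 ≈ 0.0069444)
(23 + o)*(-39) = (23 + 1/144)*(-39) = (3313/144)*(-39) = -43069/48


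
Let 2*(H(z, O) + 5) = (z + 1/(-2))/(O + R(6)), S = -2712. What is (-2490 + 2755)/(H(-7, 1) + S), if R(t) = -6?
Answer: -4/41 ≈ -0.097561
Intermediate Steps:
H(z, O) = -5 + (-½ + z)/(2*(-6 + O)) (H(z, O) = -5 + ((z + 1/(-2))/(O - 6))/2 = -5 + ((z - ½)/(-6 + O))/2 = -5 + ((-½ + z)/(-6 + O))/2 = -5 + (-½ + z)/(2*(-6 + O)))
(-2490 + 2755)/(H(-7, 1) + S) = (-2490 + 2755)/((119 - 20*1 + 2*(-7))/(4*(-6 + 1)) - 2712) = 265/((¼)*(119 - 20 - 14)/(-5) - 2712) = 265/((¼)*(-⅕)*85 - 2712) = 265/(-17/4 - 2712) = 265/(-10865/4) = 265*(-4/10865) = -4/41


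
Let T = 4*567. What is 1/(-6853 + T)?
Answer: -1/4585 ≈ -0.00021810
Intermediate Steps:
T = 2268
1/(-6853 + T) = 1/(-6853 + 2268) = 1/(-4585) = -1/4585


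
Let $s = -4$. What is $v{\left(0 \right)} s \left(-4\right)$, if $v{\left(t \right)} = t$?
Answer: $0$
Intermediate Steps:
$v{\left(0 \right)} s \left(-4\right) = 0 \left(-4\right) \left(-4\right) = 0 \left(-4\right) = 0$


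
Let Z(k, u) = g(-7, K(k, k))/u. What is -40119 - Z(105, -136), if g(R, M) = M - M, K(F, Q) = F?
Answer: -40119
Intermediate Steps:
g(R, M) = 0
Z(k, u) = 0 (Z(k, u) = 0/u = 0)
-40119 - Z(105, -136) = -40119 - 1*0 = -40119 + 0 = -40119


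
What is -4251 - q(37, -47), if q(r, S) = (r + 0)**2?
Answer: -5620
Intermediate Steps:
q(r, S) = r**2
-4251 - q(37, -47) = -4251 - 1*37**2 = -4251 - 1*1369 = -4251 - 1369 = -5620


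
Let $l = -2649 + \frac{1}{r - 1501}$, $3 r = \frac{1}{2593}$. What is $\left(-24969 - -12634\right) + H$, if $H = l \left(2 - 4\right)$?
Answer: $- \frac{41082976364}{5838139} \approx -7037.0$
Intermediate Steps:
$r = \frac{1}{7779}$ ($r = \frac{1}{3 \cdot 2593} = \frac{1}{3} \cdot \frac{1}{2593} = \frac{1}{7779} \approx 0.00012855$)
$l = - \frac{30930468201}{11676278}$ ($l = -2649 + \frac{1}{\frac{1}{7779} - 1501} = -2649 + \frac{1}{- \frac{11676278}{7779}} = -2649 - \frac{7779}{11676278} = - \frac{30930468201}{11676278} \approx -2649.0$)
$H = \frac{30930468201}{5838139}$ ($H = - \frac{30930468201 \left(2 - 4\right)}{11676278} = \left(- \frac{30930468201}{11676278}\right) \left(-2\right) = \frac{30930468201}{5838139} \approx 5298.0$)
$\left(-24969 - -12634\right) + H = \left(-24969 - -12634\right) + \frac{30930468201}{5838139} = \left(-24969 + 12634\right) + \frac{30930468201}{5838139} = -12335 + \frac{30930468201}{5838139} = - \frac{41082976364}{5838139}$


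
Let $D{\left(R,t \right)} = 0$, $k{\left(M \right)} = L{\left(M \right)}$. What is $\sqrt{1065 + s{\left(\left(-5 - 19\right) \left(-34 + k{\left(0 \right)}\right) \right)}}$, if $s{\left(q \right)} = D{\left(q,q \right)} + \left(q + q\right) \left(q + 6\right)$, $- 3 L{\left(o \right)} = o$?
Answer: $\sqrt{1342569} \approx 1158.7$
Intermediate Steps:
$L{\left(o \right)} = - \frac{o}{3}$
$k{\left(M \right)} = - \frac{M}{3}$
$s{\left(q \right)} = 2 q \left(6 + q\right)$ ($s{\left(q \right)} = 0 + \left(q + q\right) \left(q + 6\right) = 0 + 2 q \left(6 + q\right) = 2 q \left(6 + q\right)$)
$\sqrt{1065 + s{\left(\left(-5 - 19\right) \left(-34 + k{\left(0 \right)}\right) \right)}} = \sqrt{1065 + 2 \left(-5 - 19\right) \left(-34 - 0\right) \left(6 + \left(-5 - 19\right) \left(-34 - 0\right)\right)} = \sqrt{1065 + 2 \left(- 24 \left(-34 + 0\right)\right) \left(6 - 24 \left(-34 + 0\right)\right)} = \sqrt{1065 + 2 \left(\left(-24\right) \left(-34\right)\right) \left(6 - -816\right)} = \sqrt{1065 + 2 \cdot 816 \left(6 + 816\right)} = \sqrt{1065 + 2 \cdot 816 \cdot 822} = \sqrt{1065 + 1341504} = \sqrt{1342569}$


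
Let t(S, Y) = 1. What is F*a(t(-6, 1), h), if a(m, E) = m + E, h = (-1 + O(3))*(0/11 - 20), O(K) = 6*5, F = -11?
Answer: 6369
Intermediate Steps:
O(K) = 30
h = -580 (h = (-1 + 30)*(0/11 - 20) = 29*(0*(1/11) - 20) = 29*(0 - 20) = 29*(-20) = -580)
a(m, E) = E + m
F*a(t(-6, 1), h) = -11*(-580 + 1) = -11*(-579) = 6369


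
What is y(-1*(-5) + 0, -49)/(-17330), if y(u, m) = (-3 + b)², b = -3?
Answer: -18/8665 ≈ -0.0020773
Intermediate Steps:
y(u, m) = 36 (y(u, m) = (-3 - 3)² = (-6)² = 36)
y(-1*(-5) + 0, -49)/(-17330) = 36/(-17330) = 36*(-1/17330) = -18/8665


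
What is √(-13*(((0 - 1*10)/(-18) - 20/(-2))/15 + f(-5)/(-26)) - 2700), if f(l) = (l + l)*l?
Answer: 2*I*√54354/9 ≈ 51.809*I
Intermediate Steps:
f(l) = 2*l² (f(l) = (2*l)*l = 2*l²)
√(-13*(((0 - 1*10)/(-18) - 20/(-2))/15 + f(-5)/(-26)) - 2700) = √(-13*(((0 - 1*10)/(-18) - 20/(-2))/15 + (2*(-5)²)/(-26)) - 2700) = √(-13*(((0 - 10)*(-1/18) - 20*(-½))*(1/15) + (2*25)*(-1/26)) - 2700) = √(-13*((-10*(-1/18) + 10)*(1/15) + 50*(-1/26)) - 2700) = √(-13*((5/9 + 10)*(1/15) - 25/13) - 2700) = √(-13*((95/9)*(1/15) - 25/13) - 2700) = √(-13*(19/27 - 25/13) - 2700) = √(-13*(-428/351) - 2700) = √(428/27 - 2700) = √(-72472/27) = 2*I*√54354/9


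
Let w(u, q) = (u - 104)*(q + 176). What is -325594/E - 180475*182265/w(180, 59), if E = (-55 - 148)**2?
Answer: -271109205928343/147198548 ≈ -1.8418e+6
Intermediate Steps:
w(u, q) = (-104 + u)*(176 + q)
E = 41209 (E = (-203)**2 = 41209)
-325594/E - 180475*182265/w(180, 59) = -325594/41209 - 180475*182265/(-18304 - 104*59 + 176*180 + 59*180) = -325594*1/41209 - 180475*182265/(-18304 - 6136 + 31680 + 10620) = -325594/41209 - 180475/(17860*(1/182265)) = -325594/41209 - 180475/3572/36453 = -325594/41209 - 180475*36453/3572 = -325594/41209 - 6578855175/3572 = -271109205928343/147198548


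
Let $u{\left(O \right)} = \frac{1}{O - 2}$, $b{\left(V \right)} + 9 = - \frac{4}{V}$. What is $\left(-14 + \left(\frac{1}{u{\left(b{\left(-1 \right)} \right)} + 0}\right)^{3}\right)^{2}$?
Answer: $127449$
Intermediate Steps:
$b{\left(V \right)} = -9 - \frac{4}{V}$
$u{\left(O \right)} = \frac{1}{-2 + O}$
$\left(-14 + \left(\frac{1}{u{\left(b{\left(-1 \right)} \right)} + 0}\right)^{3}\right)^{2} = \left(-14 + \left(\frac{1}{\frac{1}{-2 - \left(9 + \frac{4}{-1}\right)} + 0}\right)^{3}\right)^{2} = \left(-14 + \left(\frac{1}{\frac{1}{-2 - 5} + 0}\right)^{3}\right)^{2} = \left(-14 + \left(\frac{1}{\frac{1}{-7} + 0}\right)^{3}\right)^{2} = \left(-14 + \left(\frac{1}{- \frac{1}{7} + 0}\right)^{3}\right)^{2} = \left(-14 + \left(\frac{1}{- \frac{1}{7}}\right)^{3}\right)^{2} = \left(-14 + \left(-7\right)^{3}\right)^{2} = \left(-14 - 343\right)^{2} = \left(-357\right)^{2} = 127449$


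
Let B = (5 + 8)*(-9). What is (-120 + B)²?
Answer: 56169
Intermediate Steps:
B = -117 (B = 13*(-9) = -117)
(-120 + B)² = (-120 - 117)² = (-237)² = 56169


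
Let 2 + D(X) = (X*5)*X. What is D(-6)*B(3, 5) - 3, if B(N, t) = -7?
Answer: -1249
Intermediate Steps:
D(X) = -2 + 5*X**2 (D(X) = -2 + (X*5)*X = -2 + (5*X)*X = -2 + 5*X**2)
D(-6)*B(3, 5) - 3 = (-2 + 5*(-6)**2)*(-7) - 3 = (-2 + 5*36)*(-7) - 3 = (-2 + 180)*(-7) - 3 = 178*(-7) - 3 = -1246 - 3 = -1249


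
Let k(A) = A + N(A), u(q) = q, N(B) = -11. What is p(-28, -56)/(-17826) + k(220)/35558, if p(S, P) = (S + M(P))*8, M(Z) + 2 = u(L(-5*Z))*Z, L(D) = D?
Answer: 2236327537/316928454 ≈ 7.0563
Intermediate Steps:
M(Z) = -2 - 5*Z² (M(Z) = -2 + (-5*Z)*Z = -2 - 5*Z²)
k(A) = -11 + A (k(A) = A - 11 = -11 + A)
p(S, P) = -16 - 40*P² + 8*S (p(S, P) = (S + (-2 - 5*P²))*8 = (-2 + S - 5*P²)*8 = -16 - 40*P² + 8*S)
p(-28, -56)/(-17826) + k(220)/35558 = (-16 - 40*(-56)² + 8*(-28))/(-17826) + (-11 + 220)/35558 = (-16 - 40*3136 - 224)*(-1/17826) + 209*(1/35558) = (-16 - 125440 - 224)*(-1/17826) + 209/35558 = -125680*(-1/17826) + 209/35558 = 62840/8913 + 209/35558 = 2236327537/316928454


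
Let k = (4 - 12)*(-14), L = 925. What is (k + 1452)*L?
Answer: 1446700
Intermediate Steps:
k = 112 (k = -8*(-14) = 112)
(k + 1452)*L = (112 + 1452)*925 = 1564*925 = 1446700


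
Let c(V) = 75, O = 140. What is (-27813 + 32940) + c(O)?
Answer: 5202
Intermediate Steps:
(-27813 + 32940) + c(O) = (-27813 + 32940) + 75 = 5127 + 75 = 5202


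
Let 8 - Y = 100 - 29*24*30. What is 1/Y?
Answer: 1/20788 ≈ 4.8105e-5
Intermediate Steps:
Y = 20788 (Y = 8 - (100 - 29*24*30) = 8 - (100 - 696*30) = 8 - (100 - 1*20880) = 8 - (100 - 20880) = 8 - 1*(-20780) = 8 + 20780 = 20788)
1/Y = 1/20788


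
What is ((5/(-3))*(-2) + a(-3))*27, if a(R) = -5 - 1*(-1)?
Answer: -18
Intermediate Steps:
a(R) = -4 (a(R) = -5 + 1 = -4)
((5/(-3))*(-2) + a(-3))*27 = ((5/(-3))*(-2) - 4)*27 = ((5*(-⅓))*(-2) - 4)*27 = (-5/3*(-2) - 4)*27 = (10/3 - 4)*27 = -⅔*27 = -18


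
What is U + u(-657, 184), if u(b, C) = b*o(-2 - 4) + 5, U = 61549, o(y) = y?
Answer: 65496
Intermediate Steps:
u(b, C) = 5 - 6*b (u(b, C) = b*(-2 - 4) + 5 = b*(-6) + 5 = -6*b + 5 = 5 - 6*b)
U + u(-657, 184) = 61549 + (5 - 6*(-657)) = 61549 + (5 + 3942) = 61549 + 3947 = 65496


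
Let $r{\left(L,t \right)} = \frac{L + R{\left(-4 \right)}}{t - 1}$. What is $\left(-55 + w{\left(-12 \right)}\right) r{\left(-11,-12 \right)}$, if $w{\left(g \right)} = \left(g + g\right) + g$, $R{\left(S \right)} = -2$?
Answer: $-91$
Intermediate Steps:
$w{\left(g \right)} = 3 g$ ($w{\left(g \right)} = 2 g + g = 3 g$)
$r{\left(L,t \right)} = \frac{-2 + L}{-1 + t}$ ($r{\left(L,t \right)} = \frac{L - 2}{t - 1} = \frac{-2 + L}{-1 + t}$)
$\left(-55 + w{\left(-12 \right)}\right) r{\left(-11,-12 \right)} = \left(-55 + 3 \left(-12\right)\right) \frac{-2 - 11}{-1 - 12} = \left(-55 - 36\right) \frac{1}{-13} \left(-13\right) = - 91 \left(\left(- \frac{1}{13}\right) \left(-13\right)\right) = \left(-91\right) 1 = -91$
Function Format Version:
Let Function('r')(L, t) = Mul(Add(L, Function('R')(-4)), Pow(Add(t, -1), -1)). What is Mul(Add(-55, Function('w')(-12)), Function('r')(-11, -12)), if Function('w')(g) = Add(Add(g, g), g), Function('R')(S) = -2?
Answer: -91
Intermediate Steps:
Function('w')(g) = Mul(3, g) (Function('w')(g) = Add(Mul(2, g), g) = Mul(3, g))
Function('r')(L, t) = Mul(Pow(Add(-1, t), -1), Add(-2, L)) (Function('r')(L, t) = Mul(Add(L, -2), Pow(Add(t, -1), -1)) = Mul(Add(-2, L), Pow(Add(-1, t), -1)) = Mul(Pow(Add(-1, t), -1), Add(-2, L)))
Mul(Add(-55, Function('w')(-12)), Function('r')(-11, -12)) = Mul(Add(-55, Mul(3, -12)), Mul(Pow(Add(-1, -12), -1), Add(-2, -11))) = Mul(Add(-55, -36), Mul(Pow(-13, -1), -13)) = Mul(-91, Mul(Rational(-1, 13), -13)) = Mul(-91, 1) = -91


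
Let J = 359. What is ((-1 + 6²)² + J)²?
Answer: 2509056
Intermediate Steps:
((-1 + 6²)² + J)² = ((-1 + 6²)² + 359)² = ((-1 + 36)² + 359)² = (35² + 359)² = (1225 + 359)² = 1584² = 2509056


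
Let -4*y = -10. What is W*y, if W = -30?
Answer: -75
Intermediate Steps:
y = 5/2 (y = -1/4*(-10) = 5/2 ≈ 2.5000)
W*y = -30*5/2 = -75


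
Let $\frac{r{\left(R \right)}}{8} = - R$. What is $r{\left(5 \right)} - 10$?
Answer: $-50$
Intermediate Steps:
$r{\left(R \right)} = - 8 R$ ($r{\left(R \right)} = 8 \left(- R\right) = - 8 R$)
$r{\left(5 \right)} - 10 = \left(-8\right) 5 - 10 = -40 - 10 = -50$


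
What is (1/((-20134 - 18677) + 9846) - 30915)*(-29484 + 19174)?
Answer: 1846424036512/5793 ≈ 3.1873e+8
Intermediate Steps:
(1/((-20134 - 18677) + 9846) - 30915)*(-29484 + 19174) = (1/(-38811 + 9846) - 30915)*(-10310) = (1/(-28965) - 30915)*(-10310) = (-1/28965 - 30915)*(-10310) = -895452976/28965*(-10310) = 1846424036512/5793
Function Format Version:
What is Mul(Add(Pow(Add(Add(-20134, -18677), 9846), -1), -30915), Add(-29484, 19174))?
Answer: Rational(1846424036512, 5793) ≈ 3.1873e+8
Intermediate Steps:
Mul(Add(Pow(Add(Add(-20134, -18677), 9846), -1), -30915), Add(-29484, 19174)) = Mul(Add(Pow(Add(-38811, 9846), -1), -30915), -10310) = Mul(Add(Pow(-28965, -1), -30915), -10310) = Mul(Add(Rational(-1, 28965), -30915), -10310) = Mul(Rational(-895452976, 28965), -10310) = Rational(1846424036512, 5793)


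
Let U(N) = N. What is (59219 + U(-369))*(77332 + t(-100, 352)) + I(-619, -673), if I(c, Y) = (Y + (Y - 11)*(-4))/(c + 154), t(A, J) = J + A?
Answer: 2123105553937/465 ≈ 4.5658e+9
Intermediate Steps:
t(A, J) = A + J
I(c, Y) = (44 - 3*Y)/(154 + c) (I(c, Y) = (Y + (-11 + Y)*(-4))/(154 + c) = (Y + (44 - 4*Y))/(154 + c) = (44 - 3*Y)/(154 + c))
(59219 + U(-369))*(77332 + t(-100, 352)) + I(-619, -673) = (59219 - 369)*(77332 + (-100 + 352)) + (44 - 3*(-673))/(154 - 619) = 58850*(77332 + 252) + (44 + 2019)/(-465) = 58850*77584 - 1/465*2063 = 4565818400 - 2063/465 = 2123105553937/465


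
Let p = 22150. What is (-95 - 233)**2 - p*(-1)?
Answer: 129734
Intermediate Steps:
(-95 - 233)**2 - p*(-1) = (-95 - 233)**2 - 22150*(-1) = (-328)**2 - 1*(-22150) = 107584 + 22150 = 129734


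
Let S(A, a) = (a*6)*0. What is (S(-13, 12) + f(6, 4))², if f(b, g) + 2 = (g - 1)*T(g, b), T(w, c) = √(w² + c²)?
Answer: 472 - 24*√13 ≈ 385.47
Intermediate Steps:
S(A, a) = 0 (S(A, a) = (6*a)*0 = 0)
T(w, c) = √(c² + w²)
f(b, g) = -2 + √(b² + g²)*(-1 + g) (f(b, g) = -2 + (g - 1)*√(b² + g²) = -2 + (-1 + g)*√(b² + g²) = -2 + √(b² + g²)*(-1 + g))
(S(-13, 12) + f(6, 4))² = (0 + (-2 - √(6² + 4²) + 4*√(6² + 4²)))² = (0 + (-2 - √(36 + 16) + 4*√(36 + 16)))² = (0 + (-2 - √52 + 4*√52))² = (0 + (-2 - 2*√13 + 4*(2*√13)))² = (0 + (-2 - 2*√13 + 8*√13))² = (0 + (-2 + 6*√13))² = (-2 + 6*√13)²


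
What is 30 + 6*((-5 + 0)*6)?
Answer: -150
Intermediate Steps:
30 + 6*((-5 + 0)*6) = 30 + 6*(-5*6) = 30 + 6*(-30) = 30 - 180 = -150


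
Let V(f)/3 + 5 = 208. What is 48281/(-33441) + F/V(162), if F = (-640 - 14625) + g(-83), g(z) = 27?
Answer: -59886343/2262841 ≈ -26.465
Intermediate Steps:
V(f) = 609 (V(f) = -15 + 3*208 = -15 + 624 = 609)
F = -15238 (F = (-640 - 14625) + 27 = -15265 + 27 = -15238)
48281/(-33441) + F/V(162) = 48281/(-33441) - 15238/609 = 48281*(-1/33441) - 15238*1/609 = -48281/33441 - 15238/609 = -59886343/2262841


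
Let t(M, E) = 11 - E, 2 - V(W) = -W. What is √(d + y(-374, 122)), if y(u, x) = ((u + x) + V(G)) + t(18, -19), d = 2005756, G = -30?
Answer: 3*√222834 ≈ 1416.2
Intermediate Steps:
V(W) = 2 + W (V(W) = 2 - (-1)*W = 2 + W)
y(u, x) = 2 + u + x (y(u, x) = ((u + x) + (2 - 30)) + (11 - 1*(-19)) = ((u + x) - 28) + (11 + 19) = (-28 + u + x) + 30 = 2 + u + x)
√(d + y(-374, 122)) = √(2005756 + (2 - 374 + 122)) = √(2005756 - 250) = √2005506 = 3*√222834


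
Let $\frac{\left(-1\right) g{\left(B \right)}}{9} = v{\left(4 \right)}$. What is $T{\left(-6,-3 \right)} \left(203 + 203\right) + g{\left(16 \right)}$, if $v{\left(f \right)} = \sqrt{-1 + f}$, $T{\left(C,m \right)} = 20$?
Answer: $8120 - 9 \sqrt{3} \approx 8104.4$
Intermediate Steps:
$g{\left(B \right)} = - 9 \sqrt{3}$ ($g{\left(B \right)} = - 9 \sqrt{-1 + 4} = - 9 \sqrt{3}$)
$T{\left(-6,-3 \right)} \left(203 + 203\right) + g{\left(16 \right)} = 20 \left(203 + 203\right) - 9 \sqrt{3} = 20 \cdot 406 - 9 \sqrt{3} = 8120 - 9 \sqrt{3}$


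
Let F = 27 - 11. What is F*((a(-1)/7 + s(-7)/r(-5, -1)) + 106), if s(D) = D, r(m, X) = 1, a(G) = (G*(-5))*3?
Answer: 11328/7 ≈ 1618.3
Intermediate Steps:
a(G) = -15*G (a(G) = -5*G*3 = -15*G)
F = 16
F*((a(-1)/7 + s(-7)/r(-5, -1)) + 106) = 16*((-15*(-1)/7 - 7/1) + 106) = 16*((15*(1/7) - 7*1) + 106) = 16*((15/7 - 7) + 106) = 16*(-34/7 + 106) = 16*(708/7) = 11328/7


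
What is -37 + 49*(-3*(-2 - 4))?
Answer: 845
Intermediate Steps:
-37 + 49*(-3*(-2 - 4)) = -37 + 49*(-3*(-6)) = -37 + 49*18 = -37 + 882 = 845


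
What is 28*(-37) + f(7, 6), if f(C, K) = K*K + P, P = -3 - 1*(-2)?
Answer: -1001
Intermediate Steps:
P = -1 (P = -3 + 2 = -1)
f(C, K) = -1 + K**2 (f(C, K) = K*K - 1 = K**2 - 1 = -1 + K**2)
28*(-37) + f(7, 6) = 28*(-37) + (-1 + 6**2) = -1036 + (-1 + 36) = -1036 + 35 = -1001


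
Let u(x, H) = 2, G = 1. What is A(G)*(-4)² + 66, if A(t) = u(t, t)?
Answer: 98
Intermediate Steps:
A(t) = 2
A(G)*(-4)² + 66 = 2*(-4)² + 66 = 2*16 + 66 = 32 + 66 = 98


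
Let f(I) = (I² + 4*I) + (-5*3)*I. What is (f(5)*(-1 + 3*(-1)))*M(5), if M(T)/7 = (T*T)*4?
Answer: 84000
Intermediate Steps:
M(T) = 28*T² (M(T) = 7*((T*T)*4) = 7*(T²*4) = 7*(4*T²) = 28*T²)
f(I) = I² - 11*I (f(I) = (I² + 4*I) - 15*I = I² - 11*I)
(f(5)*(-1 + 3*(-1)))*M(5) = ((5*(-11 + 5))*(-1 + 3*(-1)))*(28*5²) = ((5*(-6))*(-1 - 3))*(28*25) = -30*(-4)*700 = 120*700 = 84000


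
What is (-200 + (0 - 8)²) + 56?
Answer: -80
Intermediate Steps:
(-200 + (0 - 8)²) + 56 = (-200 + (-8)²) + 56 = (-200 + 64) + 56 = -136 + 56 = -80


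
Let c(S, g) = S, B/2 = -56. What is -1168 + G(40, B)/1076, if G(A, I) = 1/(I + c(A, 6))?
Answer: -90487297/77472 ≈ -1168.0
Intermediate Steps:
B = -112 (B = 2*(-56) = -112)
G(A, I) = 1/(A + I) (G(A, I) = 1/(I + A) = 1/(A + I))
-1168 + G(40, B)/1076 = -1168 + 1/((40 - 112)*1076) = -1168 + (1/1076)/(-72) = -1168 - 1/72*1/1076 = -1168 - 1/77472 = -90487297/77472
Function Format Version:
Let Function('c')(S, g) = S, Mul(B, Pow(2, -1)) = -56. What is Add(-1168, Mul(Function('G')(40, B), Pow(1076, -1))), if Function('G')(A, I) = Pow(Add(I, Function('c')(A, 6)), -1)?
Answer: Rational(-90487297, 77472) ≈ -1168.0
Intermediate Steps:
B = -112 (B = Mul(2, -56) = -112)
Function('G')(A, I) = Pow(Add(A, I), -1) (Function('G')(A, I) = Pow(Add(I, A), -1) = Pow(Add(A, I), -1))
Add(-1168, Mul(Function('G')(40, B), Pow(1076, -1))) = Add(-1168, Mul(Pow(Add(40, -112), -1), Pow(1076, -1))) = Add(-1168, Mul(Pow(-72, -1), Rational(1, 1076))) = Add(-1168, Mul(Rational(-1, 72), Rational(1, 1076))) = Add(-1168, Rational(-1, 77472)) = Rational(-90487297, 77472)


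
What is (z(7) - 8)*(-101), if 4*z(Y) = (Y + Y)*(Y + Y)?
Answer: -4141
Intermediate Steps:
z(Y) = Y² (z(Y) = ((Y + Y)*(Y + Y))/4 = ((2*Y)*(2*Y))/4 = (4*Y²)/4 = Y²)
(z(7) - 8)*(-101) = (7² - 8)*(-101) = (49 - 8)*(-101) = 41*(-101) = -4141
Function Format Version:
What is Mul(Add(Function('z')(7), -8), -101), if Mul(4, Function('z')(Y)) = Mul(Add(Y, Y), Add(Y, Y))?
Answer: -4141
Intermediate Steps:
Function('z')(Y) = Pow(Y, 2) (Function('z')(Y) = Mul(Rational(1, 4), Mul(Add(Y, Y), Add(Y, Y))) = Mul(Rational(1, 4), Mul(Mul(2, Y), Mul(2, Y))) = Mul(Rational(1, 4), Mul(4, Pow(Y, 2))) = Pow(Y, 2))
Mul(Add(Function('z')(7), -8), -101) = Mul(Add(Pow(7, 2), -8), -101) = Mul(Add(49, -8), -101) = Mul(41, -101) = -4141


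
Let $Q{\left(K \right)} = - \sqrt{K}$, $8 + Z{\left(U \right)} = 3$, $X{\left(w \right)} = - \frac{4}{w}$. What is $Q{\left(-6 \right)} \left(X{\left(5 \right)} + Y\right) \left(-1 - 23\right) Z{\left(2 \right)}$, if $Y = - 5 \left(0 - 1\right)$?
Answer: $- 504 i \sqrt{6} \approx - 1234.5 i$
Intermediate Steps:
$Z{\left(U \right)} = -5$ ($Z{\left(U \right)} = -8 + 3 = -5$)
$Y = 5$ ($Y = \left(-5\right) \left(-1\right) = 5$)
$Q{\left(-6 \right)} \left(X{\left(5 \right)} + Y\right) \left(-1 - 23\right) Z{\left(2 \right)} = - \sqrt{-6} \left(- \frac{4}{5} + 5\right) \left(-1 - 23\right) \left(-5\right) = - i \sqrt{6} \left(\left(-4\right) \frac{1}{5} + 5\right) \left(-24\right) \left(-5\right) = - i \sqrt{6} \left(- \frac{4}{5} + 5\right) \left(-24\right) \left(-5\right) = - i \sqrt{6} \cdot \frac{21}{5} \left(-24\right) \left(-5\right) = - i \sqrt{6} \left(- \frac{504}{5}\right) \left(-5\right) = \frac{504 i \sqrt{6}}{5} \left(-5\right) = - 504 i \sqrt{6}$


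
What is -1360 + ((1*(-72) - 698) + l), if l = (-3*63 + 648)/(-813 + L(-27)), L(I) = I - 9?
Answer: -602943/283 ≈ -2130.5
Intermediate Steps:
L(I) = -9 + I
l = -153/283 (l = (-3*63 + 648)/(-813 + (-9 - 27)) = (-189 + 648)/(-813 - 36) = 459/(-849) = 459*(-1/849) = -153/283 ≈ -0.54064)
-1360 + ((1*(-72) - 698) + l) = -1360 + ((1*(-72) - 698) - 153/283) = -1360 + ((-72 - 698) - 153/283) = -1360 + (-770 - 153/283) = -1360 - 218063/283 = -602943/283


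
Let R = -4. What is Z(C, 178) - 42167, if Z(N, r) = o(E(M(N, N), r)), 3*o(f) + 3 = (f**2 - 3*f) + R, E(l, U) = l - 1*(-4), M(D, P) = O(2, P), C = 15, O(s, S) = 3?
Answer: -42160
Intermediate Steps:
M(D, P) = 3
E(l, U) = 4 + l (E(l, U) = l + 4 = 4 + l)
o(f) = -7/3 - f + f**2/3 (o(f) = -1 + ((f**2 - 3*f) - 4)/3 = -1 + (-4 + f**2 - 3*f)/3 = -1 + (-4/3 - f + f**2/3) = -7/3 - f + f**2/3)
Z(N, r) = 7 (Z(N, r) = -7/3 - (4 + 3) + (4 + 3)**2/3 = -7/3 - 1*7 + (1/3)*7**2 = -7/3 - 7 + (1/3)*49 = -7/3 - 7 + 49/3 = 7)
Z(C, 178) - 42167 = 7 - 42167 = -42160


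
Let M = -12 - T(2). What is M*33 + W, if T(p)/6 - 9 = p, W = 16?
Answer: -2558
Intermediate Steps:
T(p) = 54 + 6*p
M = -78 (M = -12 - (54 + 6*2) = -12 - (54 + 12) = -12 - 1*66 = -12 - 66 = -78)
M*33 + W = -78*33 + 16 = -2574 + 16 = -2558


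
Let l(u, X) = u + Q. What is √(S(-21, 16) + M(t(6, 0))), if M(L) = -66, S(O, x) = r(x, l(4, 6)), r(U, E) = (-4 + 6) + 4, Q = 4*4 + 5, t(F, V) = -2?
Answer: 2*I*√15 ≈ 7.746*I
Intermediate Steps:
Q = 21 (Q = 16 + 5 = 21)
l(u, X) = 21 + u (l(u, X) = u + 21 = 21 + u)
r(U, E) = 6 (r(U, E) = 2 + 4 = 6)
S(O, x) = 6
√(S(-21, 16) + M(t(6, 0))) = √(6 - 66) = √(-60) = 2*I*√15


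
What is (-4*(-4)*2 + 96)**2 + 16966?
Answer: 33350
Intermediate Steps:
(-4*(-4)*2 + 96)**2 + 16966 = (16*2 + 96)**2 + 16966 = (32 + 96)**2 + 16966 = 128**2 + 16966 = 16384 + 16966 = 33350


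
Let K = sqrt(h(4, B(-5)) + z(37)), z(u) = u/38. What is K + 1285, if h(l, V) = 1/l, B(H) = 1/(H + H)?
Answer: 1285 + sqrt(1767)/38 ≈ 1286.1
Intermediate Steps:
B(H) = 1/(2*H)
z(u) = u/38 (z(u) = u*(1/38) = u/38)
K = sqrt(1767)/38 (K = sqrt(1/4 + (1/38)*37) = sqrt(1/4 + 37/38) = sqrt(93/76) = sqrt(1767)/38 ≈ 1.1062)
K + 1285 = sqrt(1767)/38 + 1285 = 1285 + sqrt(1767)/38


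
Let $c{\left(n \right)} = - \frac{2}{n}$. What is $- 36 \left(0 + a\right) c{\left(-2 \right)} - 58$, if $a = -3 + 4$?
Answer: $-94$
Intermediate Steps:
$a = 1$
$- 36 \left(0 + a\right) c{\left(-2 \right)} - 58 = - 36 \left(0 + 1\right) \left(- \frac{2}{-2}\right) - 58 = - 36 \cdot 1 \left(\left(-2\right) \left(- \frac{1}{2}\right)\right) - 58 = - 36 \cdot 1 \cdot 1 - 58 = \left(-36\right) 1 - 58 = -36 - 58 = -94$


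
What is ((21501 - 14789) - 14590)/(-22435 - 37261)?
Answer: 303/2296 ≈ 0.13197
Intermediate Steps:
((21501 - 14789) - 14590)/(-22435 - 37261) = (6712 - 14590)/(-59696) = -7878*(-1/59696) = 303/2296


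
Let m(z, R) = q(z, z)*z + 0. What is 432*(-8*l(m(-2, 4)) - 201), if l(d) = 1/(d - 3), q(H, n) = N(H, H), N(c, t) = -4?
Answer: -437616/5 ≈ -87523.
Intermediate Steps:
q(H, n) = -4
m(z, R) = -4*z (m(z, R) = -4*z + 0 = -4*z)
l(d) = 1/(-3 + d)
432*(-8*l(m(-2, 4)) - 201) = 432*(-8/(-3 - 4*(-2)) - 201) = 432*(-8/(-3 + 8) - 201) = 432*(-8/5 - 201) = 432*(-1013/5) = -437616/5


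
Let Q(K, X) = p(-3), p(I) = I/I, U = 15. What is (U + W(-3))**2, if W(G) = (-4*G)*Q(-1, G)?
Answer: 729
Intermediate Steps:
p(I) = 1
Q(K, X) = 1
W(G) = -4*G (W(G) = -4*G*1 = -4*G)
(U + W(-3))**2 = (15 - 4*(-3))**2 = (15 + 12)**2 = 27**2 = 729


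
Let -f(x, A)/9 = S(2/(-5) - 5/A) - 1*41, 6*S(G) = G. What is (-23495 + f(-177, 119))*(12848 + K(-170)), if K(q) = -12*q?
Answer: -204852560044/595 ≈ -3.4429e+8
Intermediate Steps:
S(G) = G/6
f(x, A) = 1848/5 + 15/(2*A) (f(x, A) = -9*((2/(-5) - 5/A)/6 - 1*41) = -9*((2*(-⅕) - 5/A)/6 - 41) = -9*((-⅖ - 5/A)/6 - 41) = -9*((-1/15 - 5/(6*A)) - 41) = -9*(-616/15 - 5/(6*A)) = 1848/5 + 15/(2*A))
(-23495 + f(-177, 119))*(12848 + K(-170)) = (-23495 + (3/10)*(25 + 1232*119)/119)*(12848 - 12*(-170)) = (-23495 + (3/10)*(1/119)*(25 + 146608))*(12848 + 2040) = (-23495 + (3/10)*(1/119)*146633)*14888 = (-23495 + 439899/1190)*14888 = -27519151/1190*14888 = -204852560044/595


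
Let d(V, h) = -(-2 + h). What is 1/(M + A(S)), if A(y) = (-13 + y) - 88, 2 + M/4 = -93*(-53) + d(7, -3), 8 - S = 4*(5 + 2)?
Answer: 1/19607 ≈ 5.1002e-5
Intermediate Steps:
d(V, h) = 2 - h
S = -20 (S = 8 - 4*(5 + 2) = 8 - 4*7 = 8 - 1*28 = 8 - 28 = -20)
M = 19728 (M = -8 + 4*(-93*(-53) + (2 - 1*(-3))) = -8 + 4*(4929 + (2 + 3)) = -8 + 4*(4929 + 5) = -8 + 4*4934 = -8 + 19736 = 19728)
A(y) = -101 + y
1/(M + A(S)) = 1/(19728 + (-101 - 20)) = 1/(19728 - 121) = 1/19607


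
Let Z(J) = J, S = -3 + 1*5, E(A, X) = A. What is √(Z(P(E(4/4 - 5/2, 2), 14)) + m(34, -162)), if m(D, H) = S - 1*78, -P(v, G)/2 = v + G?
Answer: I*√101 ≈ 10.05*I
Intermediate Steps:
P(v, G) = -2*G - 2*v (P(v, G) = -2*(v + G) = -2*(G + v) = -2*G - 2*v)
S = 2 (S = -3 + 5 = 2)
m(D, H) = -76 (m(D, H) = 2 - 1*78 = 2 - 78 = -76)
√(Z(P(E(4/4 - 5/2, 2), 14)) + m(34, -162)) = √((-2*14 - 2*(4/4 - 5/2)) - 76) = √((-28 - 2*(4*(¼) - 5*½)) - 76) = √((-28 - 2*(1 - 5/2)) - 76) = √((-28 - 2*(-3/2)) - 76) = √((-28 + 3) - 76) = √(-25 - 76) = √(-101) = I*√101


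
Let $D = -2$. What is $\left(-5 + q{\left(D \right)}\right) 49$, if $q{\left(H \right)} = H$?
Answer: $-343$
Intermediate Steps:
$\left(-5 + q{\left(D \right)}\right) 49 = \left(-5 - 2\right) 49 = \left(-7\right) 49 = -343$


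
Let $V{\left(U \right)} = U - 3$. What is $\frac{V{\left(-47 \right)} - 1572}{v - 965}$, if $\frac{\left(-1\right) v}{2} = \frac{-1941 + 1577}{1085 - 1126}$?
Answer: $\frac{66502}{40293} \approx 1.6505$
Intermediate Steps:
$V{\left(U \right)} = -3 + U$
$v = - \frac{728}{41}$ ($v = - 2 \frac{-1941 + 1577}{1085 - 1126} = - 2 \left(- \frac{364}{-41}\right) = - 2 \left(\left(-364\right) \left(- \frac{1}{41}\right)\right) = \left(-2\right) \frac{364}{41} = - \frac{728}{41} \approx -17.756$)
$\frac{V{\left(-47 \right)} - 1572}{v - 965} = \frac{\left(-3 - 47\right) - 1572}{- \frac{728}{41} - 965} = \frac{-50 - 1572}{- \frac{40293}{41}} = \left(-1622\right) \left(- \frac{41}{40293}\right) = \frac{66502}{40293}$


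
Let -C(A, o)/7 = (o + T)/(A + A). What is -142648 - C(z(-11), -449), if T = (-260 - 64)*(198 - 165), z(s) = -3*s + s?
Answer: -6354499/44 ≈ -1.4442e+5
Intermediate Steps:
z(s) = -2*s
T = -10692 (T = -324*33 = -10692)
C(A, o) = -7*(-10692 + o)/(2*A) (C(A, o) = -7*(o - 10692)/(A + A) = -7*(-10692 + o)/(2*A))
-142648 - C(z(-11), -449) = -142648 - 7*(10692 - 1*(-449))/(2*((-2*(-11)))) = -142648 - 7*(10692 + 449)/(2*22) = -142648 - 7*11141/(2*22) = -142648 - 1*77987/44 = -142648 - 77987/44 = -6354499/44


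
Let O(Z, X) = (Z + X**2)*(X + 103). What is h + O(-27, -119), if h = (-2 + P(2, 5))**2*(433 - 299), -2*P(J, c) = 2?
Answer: -224938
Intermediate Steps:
P(J, c) = -1 (P(J, c) = -1/2*2 = -1)
O(Z, X) = (103 + X)*(Z + X**2) (O(Z, X) = (Z + X**2)*(103 + X) = (103 + X)*(Z + X**2))
h = 1206 (h = (-2 - 1)**2*(433 - 299) = (-3)**2*134 = 9*134 = 1206)
h + O(-27, -119) = 1206 + ((-119)**3 + 103*(-27) + 103*(-119)**2 - 119*(-27)) = 1206 + (-1685159 - 2781 + 103*14161 + 3213) = 1206 + (-1685159 - 2781 + 1458583 + 3213) = 1206 - 226144 = -224938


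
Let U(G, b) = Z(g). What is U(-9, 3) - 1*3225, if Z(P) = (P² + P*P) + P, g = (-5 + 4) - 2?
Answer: -3210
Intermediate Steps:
g = -3 (g = -1 - 2 = -3)
Z(P) = P + 2*P² (Z(P) = (P² + P²) + P = 2*P² + P = P + 2*P²)
U(G, b) = 15 (U(G, b) = -3*(1 + 2*(-3)) = -3*(1 - 6) = -3*(-5) = 15)
U(-9, 3) - 1*3225 = 15 - 1*3225 = 15 - 3225 = -3210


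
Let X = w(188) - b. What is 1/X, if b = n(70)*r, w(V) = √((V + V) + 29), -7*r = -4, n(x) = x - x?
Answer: √5/45 ≈ 0.049690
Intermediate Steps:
n(x) = 0
r = 4/7 (r = -⅐*(-4) = 4/7 ≈ 0.57143)
w(V) = √(29 + 2*V) (w(V) = √(2*V + 29) = √(29 + 2*V))
b = 0 (b = 0*(4/7) = 0)
X = 9*√5 (X = √(29 + 2*188) - 1*0 = √(29 + 376) + 0 = √405 + 0 = 9*√5 + 0 = 9*√5 ≈ 20.125)
1/X = 1/(9*√5) = √5/45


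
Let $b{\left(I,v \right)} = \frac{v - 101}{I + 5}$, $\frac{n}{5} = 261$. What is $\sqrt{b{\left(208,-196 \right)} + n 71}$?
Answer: $\frac{3 \sqrt{51896314}}{71} \approx 304.39$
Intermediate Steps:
$n = 1305$ ($n = 5 \cdot 261 = 1305$)
$b{\left(I,v \right)} = \frac{-101 + v}{5 + I}$
$\sqrt{b{\left(208,-196 \right)} + n 71} = \sqrt{\frac{-101 - 196}{5 + 208} + 1305 \cdot 71} = \sqrt{\frac{1}{213} \left(-297\right) + 92655} = \sqrt{- \frac{99}{71} + 92655} = \sqrt{\frac{6578406}{71}} = \frac{3 \sqrt{51896314}}{71}$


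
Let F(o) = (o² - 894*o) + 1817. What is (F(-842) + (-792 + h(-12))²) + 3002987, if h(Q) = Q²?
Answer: 4886420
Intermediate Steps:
F(o) = 1817 + o² - 894*o
(F(-842) + (-792 + h(-12))²) + 3002987 = ((1817 + (-842)² - 894*(-842)) + (-792 + (-12)²)²) + 3002987 = ((1817 + 708964 + 752748) + (-792 + 144)²) + 3002987 = (1463529 + (-648)²) + 3002987 = (1463529 + 419904) + 3002987 = 1883433 + 3002987 = 4886420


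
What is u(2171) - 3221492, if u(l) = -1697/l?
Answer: -6993860829/2171 ≈ -3.2215e+6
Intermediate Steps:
u(2171) - 3221492 = -1697/2171 - 3221492 = -6993860829/2171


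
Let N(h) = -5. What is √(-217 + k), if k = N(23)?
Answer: I*√222 ≈ 14.9*I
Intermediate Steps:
k = -5
√(-217 + k) = √(-217 - 5) = √(-222) = I*√222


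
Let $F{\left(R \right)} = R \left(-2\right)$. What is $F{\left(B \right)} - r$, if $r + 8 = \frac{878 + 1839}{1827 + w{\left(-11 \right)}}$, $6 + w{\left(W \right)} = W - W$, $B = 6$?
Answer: $- \frac{10001}{1821} \approx -5.492$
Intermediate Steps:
$F{\left(R \right)} = - 2 R$
$w{\left(W \right)} = -6$ ($w{\left(W \right)} = -6 + \left(W - W\right) = -6 + 0 = -6$)
$r = - \frac{11851}{1821}$ ($r = -8 + \frac{878 + 1839}{1827 - 6} = -8 + \frac{2717}{1821} = - \frac{11851}{1821} \approx -6.508$)
$F{\left(B \right)} - r = \left(-2\right) 6 - - \frac{11851}{1821} = -12 + \frac{11851}{1821} = - \frac{10001}{1821}$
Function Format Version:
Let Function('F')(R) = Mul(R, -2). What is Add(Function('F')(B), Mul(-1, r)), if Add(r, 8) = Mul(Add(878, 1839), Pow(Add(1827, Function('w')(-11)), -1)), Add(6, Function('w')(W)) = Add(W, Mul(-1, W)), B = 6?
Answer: Rational(-10001, 1821) ≈ -5.4920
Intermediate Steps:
Function('F')(R) = Mul(-2, R)
Function('w')(W) = -6 (Function('w')(W) = Add(-6, Add(W, Mul(-1, W))) = Add(-6, 0) = -6)
r = Rational(-11851, 1821) (r = Add(-8, Mul(Add(878, 1839), Pow(Add(1827, -6), -1))) = Add(-8, Mul(2717, Pow(1821, -1))) = Add(-8, Mul(2717, Rational(1, 1821))) = Add(-8, Rational(2717, 1821)) = Rational(-11851, 1821) ≈ -6.5080)
Add(Function('F')(B), Mul(-1, r)) = Add(Mul(-2, 6), Mul(-1, Rational(-11851, 1821))) = Add(-12, Rational(11851, 1821)) = Rational(-10001, 1821)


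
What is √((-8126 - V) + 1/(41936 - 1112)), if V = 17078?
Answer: I*√14404993330/756 ≈ 158.76*I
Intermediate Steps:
√((-8126 - V) + 1/(41936 - 1112)) = √((-8126 - 1*17078) + 1/(41936 - 1112)) = √((-8126 - 17078) + 1/40824) = √(-25204 + 1/40824) = √(-1028928095/40824) = I*√14404993330/756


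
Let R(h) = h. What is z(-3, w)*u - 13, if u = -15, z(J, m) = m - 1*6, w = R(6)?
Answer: -13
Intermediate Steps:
w = 6
z(J, m) = -6 + m (z(J, m) = m - 6 = -6 + m)
z(-3, w)*u - 13 = (-6 + 6)*(-15) - 13 = 0*(-15) - 13 = 0 - 13 = -13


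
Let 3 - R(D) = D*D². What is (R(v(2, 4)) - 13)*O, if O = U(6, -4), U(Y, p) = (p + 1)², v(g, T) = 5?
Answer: -1215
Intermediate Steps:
U(Y, p) = (1 + p)²
O = 9 (O = (1 - 4)² = (-3)² = 9)
R(D) = 3 - D³ (R(D) = 3 - D*D² = 3 - D³)
(R(v(2, 4)) - 13)*O = ((3 - 1*5³) - 13)*9 = ((3 - 1*125) - 13)*9 = ((3 - 125) - 13)*9 = (-122 - 13)*9 = -135*9 = -1215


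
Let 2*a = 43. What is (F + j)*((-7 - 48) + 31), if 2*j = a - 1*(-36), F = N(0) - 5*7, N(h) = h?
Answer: 150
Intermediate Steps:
a = 43/2 (a = (½)*43 = 43/2 ≈ 21.500)
F = -35 (F = 0 - 5*7 = 0 - 35 = -35)
j = 115/4 (j = (43/2 - 1*(-36))/2 = (43/2 + 36)/2 = (½)*(115/2) = 115/4 ≈ 28.750)
(F + j)*((-7 - 48) + 31) = (-35 + 115/4)*((-7 - 48) + 31) = -25*(-55 + 31)/4 = -25/4*(-24) = 150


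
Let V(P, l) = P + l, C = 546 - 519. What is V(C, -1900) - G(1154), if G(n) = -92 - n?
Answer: -627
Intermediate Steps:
C = 27
V(C, -1900) - G(1154) = (27 - 1900) - (-92 - 1*1154) = -1873 - (-92 - 1154) = -1873 - 1*(-1246) = -1873 + 1246 = -627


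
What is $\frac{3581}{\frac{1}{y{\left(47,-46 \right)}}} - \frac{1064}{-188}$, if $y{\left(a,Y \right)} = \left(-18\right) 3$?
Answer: $- \frac{9088312}{47} \approx -1.9337 \cdot 10^{5}$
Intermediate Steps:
$y{\left(a,Y \right)} = -54$
$\frac{3581}{\frac{1}{y{\left(47,-46 \right)}}} - \frac{1064}{-188} = \frac{3581}{\frac{1}{-54}} - \frac{1064}{-188} = \frac{3581}{- \frac{1}{54}} - - \frac{266}{47} = 3581 \left(-54\right) + \frac{266}{47} = -193374 + \frac{266}{47} = - \frac{9088312}{47}$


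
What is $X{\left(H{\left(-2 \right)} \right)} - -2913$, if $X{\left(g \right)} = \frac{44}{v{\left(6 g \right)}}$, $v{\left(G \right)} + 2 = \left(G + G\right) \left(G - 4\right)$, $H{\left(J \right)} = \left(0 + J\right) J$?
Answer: $\frac{1395349}{479} \approx 2913.0$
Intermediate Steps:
$H{\left(J \right)} = J^{2}$ ($H{\left(J \right)} = J J = J^{2}$)
$v{\left(G \right)} = -2 + 2 G \left(-4 + G\right)$ ($v{\left(G \right)} = -2 + \left(G + G\right) \left(G - 4\right) = -2 + 2 G \left(-4 + G\right)$)
$X{\left(g \right)} = \frac{44}{-2 - 48 g + 72 g^{2}}$ ($X{\left(g \right)} = \frac{44}{-2 - 8 \cdot 6 g + 2 \left(6 g\right)^{2}} = \frac{44}{-2 - 48 g + 2 \cdot 36 g^{2}} = \frac{44}{-2 - 48 g + 72 g^{2}}$)
$X{\left(H{\left(-2 \right)} \right)} - -2913 = \frac{22}{-1 - 24 \left(-2\right)^{2} + 36 \left(\left(-2\right)^{2}\right)^{2}} - -2913 = \frac{22}{-1 - 96 + 36 \cdot 4^{2}} + 2913 = \frac{22}{-1 - 96 + 36 \cdot 16} + 2913 = \frac{22}{-1 - 96 + 576} + 2913 = \frac{22}{479} + 2913 = \frac{1395349}{479}$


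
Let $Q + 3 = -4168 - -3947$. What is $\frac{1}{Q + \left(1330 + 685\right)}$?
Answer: $\frac{1}{1791} \approx 0.00055835$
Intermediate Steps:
$Q = -224$ ($Q = -3 - 221 = -224$)
$\frac{1}{Q + \left(1330 + 685\right)} = \frac{1}{-224 + \left(1330 + 685\right)} = \frac{1}{-224 + 2015} = \frac{1}{1791}$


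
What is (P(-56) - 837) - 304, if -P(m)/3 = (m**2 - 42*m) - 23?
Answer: -17536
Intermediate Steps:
P(m) = 69 - 3*m**2 + 126*m (P(m) = -3*((m**2 - 42*m) - 23) = -3*(-23 + m**2 - 42*m) = 69 - 3*m**2 + 126*m)
(P(-56) - 837) - 304 = ((69 - 3*(-56)**2 + 126*(-56)) - 837) - 304 = ((69 - 3*3136 - 7056) - 837) - 304 = ((69 - 9408 - 7056) - 837) - 304 = (-16395 - 837) - 304 = -17232 - 304 = -17536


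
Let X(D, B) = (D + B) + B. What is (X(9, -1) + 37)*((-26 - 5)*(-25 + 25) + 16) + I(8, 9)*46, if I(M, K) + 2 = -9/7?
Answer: 3870/7 ≈ 552.86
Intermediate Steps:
X(D, B) = D + 2*B (X(D, B) = (B + D) + B = D + 2*B)
I(M, K) = -23/7 (I(M, K) = -2 - 9/7 = -23/7)
(X(9, -1) + 37)*((-26 - 5)*(-25 + 25) + 16) + I(8, 9)*46 = ((9 + 2*(-1)) + 37)*((-26 - 5)*(-25 + 25) + 16) - 23/7*46 = ((9 - 2) + 37)*(-31*0 + 16) - 1058/7 = (7 + 37)*(0 + 16) - 1058/7 = 44*16 - 1058/7 = 704 - 1058/7 = 3870/7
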